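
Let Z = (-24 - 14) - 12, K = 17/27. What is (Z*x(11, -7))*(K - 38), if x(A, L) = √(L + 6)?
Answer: 50450*I/27 ≈ 1868.5*I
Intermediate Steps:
x(A, L) = √(6 + L)
K = 17/27 (K = 17*(1/27) = 17/27 ≈ 0.62963)
Z = -50 (Z = -38 - 12 = -50)
(Z*x(11, -7))*(K - 38) = (-50*√(6 - 7))*(17/27 - 38) = -50*I*(-1009/27) = 50450*I/27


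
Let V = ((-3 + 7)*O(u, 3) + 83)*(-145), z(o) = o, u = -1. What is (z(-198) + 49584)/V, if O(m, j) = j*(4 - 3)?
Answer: -49386/13775 ≈ -3.5852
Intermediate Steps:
O(m, j) = j (O(m, j) = j*1 = j)
V = -13775 (V = ((-3 + 7)*3 + 83)*(-145) = (4*3 + 83)*(-145) = (12 + 83)*(-145) = 95*(-145) = -13775)
(z(-198) + 49584)/V = (-198 + 49584)/(-13775) = 49386*(-1/13775) = -49386/13775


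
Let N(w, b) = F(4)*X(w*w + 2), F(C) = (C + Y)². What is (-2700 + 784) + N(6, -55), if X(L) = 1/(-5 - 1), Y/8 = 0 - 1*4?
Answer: -6140/3 ≈ -2046.7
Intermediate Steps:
Y = -32 (Y = 8*(0 - 1*4) = 8*(0 - 4) = 8*(-4) = -32)
F(C) = (-32 + C)² (F(C) = (C - 32)² = (-32 + C)²)
X(L) = -⅙ (X(L) = 1/(-6) = -⅙)
N(w, b) = -392/3 (N(w, b) = (-32 + 4)²*(-⅙) = (-28)²*(-⅙) = 784*(-⅙) = -392/3)
(-2700 + 784) + N(6, -55) = (-2700 + 784) - 392/3 = -1916 - 392/3 = -6140/3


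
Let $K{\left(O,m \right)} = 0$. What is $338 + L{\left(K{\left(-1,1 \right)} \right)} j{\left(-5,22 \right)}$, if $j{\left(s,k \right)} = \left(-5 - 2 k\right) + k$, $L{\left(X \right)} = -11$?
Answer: $635$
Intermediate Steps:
$j{\left(s,k \right)} = -5 - k$
$338 + L{\left(K{\left(-1,1 \right)} \right)} j{\left(-5,22 \right)} = 338 - 11 \left(-5 - 22\right) = 338 - -297 = 338 + 297 = 635$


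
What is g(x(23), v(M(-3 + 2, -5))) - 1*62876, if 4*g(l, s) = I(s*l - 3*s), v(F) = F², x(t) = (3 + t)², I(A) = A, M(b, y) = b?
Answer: -250831/4 ≈ -62708.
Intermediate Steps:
g(l, s) = -3*s/4 + l*s/4 (g(l, s) = (s*l - 3*s)/4 = (l*s - 3*s)/4 = (-3*s + l*s)/4 = -3*s/4 + l*s/4)
g(x(23), v(M(-3 + 2, -5))) - 1*62876 = (-3 + 2)²*(-3 + (3 + 23)²)/4 - 1*62876 = (¼)*(-1)²*(-3 + 26²) - 62876 = (¼)*1*(-3 + 676) - 62876 = (¼)*1*673 - 62876 = 673/4 - 62876 = -250831/4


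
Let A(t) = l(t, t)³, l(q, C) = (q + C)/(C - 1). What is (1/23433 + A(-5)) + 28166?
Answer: 5941101286/210897 ≈ 28171.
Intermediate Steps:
l(q, C) = (C + q)/(-1 + C)
A(t) = 8*t³/(-1 + t)³ (A(t) = ((t + t)/(-1 + t))³ = ((2*t)/(-1 + t))³ = (2*t/(-1 + t))³ = 8*t³/(-1 + t)³)
(1/23433 + A(-5)) + 28166 = (1/23433 + 8*(-5)³/(-1 - 5)³) + 28166 = (1/23433 + 8*(-125)/(-6)³) + 28166 = (1/23433 + 8*(-125)*(-1/216)) + 28166 = (1/23433 + 125/27) + 28166 = 976384/210897 + 28166 = 5941101286/210897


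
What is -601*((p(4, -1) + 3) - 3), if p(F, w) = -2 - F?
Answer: 3606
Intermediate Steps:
-601*((p(4, -1) + 3) - 3) = -601*(((-2 - 1*4) + 3) - 3) = -601*(((-2 - 4) + 3) - 3) = -601*((-6 + 3) - 3) = -601*(-3 - 3) = -601*(-6) = 3606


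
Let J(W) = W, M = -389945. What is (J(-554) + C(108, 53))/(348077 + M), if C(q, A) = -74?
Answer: 157/10467 ≈ 0.015000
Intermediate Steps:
(J(-554) + C(108, 53))/(348077 + M) = (-554 - 74)/(348077 - 389945) = -628/(-41868) = -628*(-1/41868) = 157/10467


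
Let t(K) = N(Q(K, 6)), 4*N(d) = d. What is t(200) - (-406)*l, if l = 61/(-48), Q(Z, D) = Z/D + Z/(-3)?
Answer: -12583/24 ≈ -524.29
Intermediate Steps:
Q(Z, D) = -Z/3 + Z/D (Q(Z, D) = Z/D + Z*(-1/3) = Z/D - Z/3 = -Z/3 + Z/D)
l = -61/48 (l = 61*(-1/48) = -61/48 ≈ -1.2708)
N(d) = d/4
t(K) = -K/24 (t(K) = (-K/3 + K/6)/4 = (-K/6)/4 = -K/24)
t(200) - (-406)*l = -1/24*200 - (-406)*(-61)/48 = -25/3 - 1*12383/24 = -25/3 - 12383/24 = -12583/24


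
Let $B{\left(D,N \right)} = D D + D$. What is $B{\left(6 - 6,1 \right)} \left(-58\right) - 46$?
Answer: $-46$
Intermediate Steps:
$B{\left(D,N \right)} = D + D^{2}$ ($B{\left(D,N \right)} = D^{2} + D = D + D^{2}$)
$B{\left(6 - 6,1 \right)} \left(-58\right) - 46 = \left(6 - 6\right) \left(1 + \left(6 - 6\right)\right) \left(-58\right) - 46 = 0 \left(1 + 0\right) \left(-58\right) - 46 = 0 \cdot 1 \left(-58\right) - 46 = 0 \left(-58\right) - 46 = 0 - 46 = -46$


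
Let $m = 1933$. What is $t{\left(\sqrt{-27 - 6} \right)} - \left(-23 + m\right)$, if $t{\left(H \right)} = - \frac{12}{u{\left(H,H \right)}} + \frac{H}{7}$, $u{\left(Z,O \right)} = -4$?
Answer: $-1907 + \frac{i \sqrt{33}}{7} \approx -1907.0 + 0.82065 i$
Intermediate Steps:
$t{\left(H \right)} = 3 + \frac{H}{7}$ ($t{\left(H \right)} = - \frac{12}{-4} + \frac{H}{7} = \left(-12\right) \left(- \frac{1}{4}\right) + H \frac{1}{7} = 3 + \frac{H}{7}$)
$t{\left(\sqrt{-27 - 6} \right)} - \left(-23 + m\right) = \left(3 + \frac{\sqrt{-27 - 6}}{7}\right) + \left(23 - 1933\right) = \left(3 + \frac{\sqrt{-33}}{7}\right) + \left(23 - 1933\right) = \left(3 + \frac{i \sqrt{33}}{7}\right) - 1910 = -1907 + \frac{i \sqrt{33}}{7}$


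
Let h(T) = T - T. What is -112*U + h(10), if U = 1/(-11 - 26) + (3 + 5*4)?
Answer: -95200/37 ≈ -2573.0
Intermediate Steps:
h(T) = 0
U = 850/37 (U = 1/(-37) + (3 + 20) = -1/37 + 23 = 850/37 ≈ 22.973)
-112*U + h(10) = -112*850/37 + 0 = -95200/37 + 0 = -95200/37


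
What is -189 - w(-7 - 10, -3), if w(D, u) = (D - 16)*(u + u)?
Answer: -387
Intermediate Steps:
w(D, u) = 2*u*(-16 + D) (w(D, u) = (-16 + D)*(2*u) = 2*u*(-16 + D))
-189 - w(-7 - 10, -3) = -189 - 2*(-3)*(-16 + (-7 - 10)) = -189 - 2*(-3)*(-16 - 17) = -189 - 2*(-3)*(-33) = -189 - 1*198 = -189 - 198 = -387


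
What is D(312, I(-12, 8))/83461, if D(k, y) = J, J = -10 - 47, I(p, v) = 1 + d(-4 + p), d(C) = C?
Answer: -57/83461 ≈ -0.00068295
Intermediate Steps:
I(p, v) = -3 + p (I(p, v) = 1 + (-4 + p) = -3 + p)
J = -57
D(k, y) = -57
D(312, I(-12, 8))/83461 = -57/83461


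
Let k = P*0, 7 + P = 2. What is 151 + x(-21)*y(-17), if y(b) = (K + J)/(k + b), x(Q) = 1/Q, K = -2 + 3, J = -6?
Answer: 53902/357 ≈ 150.99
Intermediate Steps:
K = 1
P = -5 (P = -7 + 2 = -5)
k = 0 (k = -5*0 = 0)
y(b) = -5/b (y(b) = (1 - 6)/(0 + b) = -5/b)
151 + x(-21)*y(-17) = 151 + (-5/(-17))/(-21) = 151 - (-5)*(-1)/(21*17) = 151 - 1/21*5/17 = 151 - 5/357 = 53902/357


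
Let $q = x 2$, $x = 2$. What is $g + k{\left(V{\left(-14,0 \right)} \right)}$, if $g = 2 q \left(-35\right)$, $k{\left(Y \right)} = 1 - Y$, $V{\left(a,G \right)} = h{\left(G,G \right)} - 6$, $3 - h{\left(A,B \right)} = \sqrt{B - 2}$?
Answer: $-276 + i \sqrt{2} \approx -276.0 + 1.4142 i$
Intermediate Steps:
$h{\left(A,B \right)} = 3 - \sqrt{-2 + B}$ ($h{\left(A,B \right)} = 3 - \sqrt{B - 2} = 3 - \sqrt{-2 + B}$)
$q = 4$ ($q = 2 \cdot 2 = 4$)
$V{\left(a,G \right)} = -3 - \sqrt{-2 + G}$ ($V{\left(a,G \right)} = \left(3 - \sqrt{-2 + G}\right) - 6 = -3 - \sqrt{-2 + G}$)
$g = -280$ ($g = 2 \cdot 4 \left(-35\right) = 8 \left(-35\right) = -280$)
$g + k{\left(V{\left(-14,0 \right)} \right)} = -280 + \left(1 - \left(-3 - \sqrt{-2 + 0}\right)\right) = -280 + \left(1 - \left(-3 - \sqrt{-2}\right)\right) = -280 + \left(1 - \left(-3 - i \sqrt{2}\right)\right) = -280 + \left(1 + \left(3 + i \sqrt{2}\right)\right) = -280 + \left(4 + i \sqrt{2}\right) = -276 + i \sqrt{2}$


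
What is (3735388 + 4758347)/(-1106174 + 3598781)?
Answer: 2831245/830869 ≈ 3.4076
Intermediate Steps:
(3735388 + 4758347)/(-1106174 + 3598781) = 8493735/2492607 = 8493735*(1/2492607) = 2831245/830869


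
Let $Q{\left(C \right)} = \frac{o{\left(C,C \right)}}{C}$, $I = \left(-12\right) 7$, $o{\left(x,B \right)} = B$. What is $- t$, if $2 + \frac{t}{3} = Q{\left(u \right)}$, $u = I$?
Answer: $3$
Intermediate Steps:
$I = -84$
$u = -84$
$Q{\left(C \right)} = 1$ ($Q{\left(C \right)} = \frac{C}{C} = 1$)
$t = -3$ ($t = -6 + 3 \cdot 1 = -6 + 3 = -3$)
$- t = \left(-1\right) \left(-3\right) = 3$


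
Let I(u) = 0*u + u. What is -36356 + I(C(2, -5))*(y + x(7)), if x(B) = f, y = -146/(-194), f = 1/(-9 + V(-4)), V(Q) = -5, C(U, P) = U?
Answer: -24684799/679 ≈ -36355.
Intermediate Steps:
I(u) = u (I(u) = 0 + u = u)
f = -1/14 (f = 1/(-9 - 5) = 1/(-14) = -1/14 ≈ -0.071429)
y = 73/97 (y = -146*(-1/194) = 73/97 ≈ 0.75258)
x(B) = -1/14
-36356 + I(C(2, -5))*(y + x(7)) = -36356 + 2*(73/97 - 1/14) = -36356 + 2*(925/1358) = -36356 + 925/679 = -24684799/679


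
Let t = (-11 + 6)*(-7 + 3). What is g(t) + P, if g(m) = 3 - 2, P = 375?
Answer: 376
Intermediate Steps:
t = 20 (t = -5*(-4) = 20)
g(m) = 1
g(t) + P = 1 + 375 = 376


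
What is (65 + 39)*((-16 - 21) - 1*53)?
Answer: -9360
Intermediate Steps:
(65 + 39)*((-16 - 21) - 1*53) = 104*(-37 - 53) = 104*(-90) = -9360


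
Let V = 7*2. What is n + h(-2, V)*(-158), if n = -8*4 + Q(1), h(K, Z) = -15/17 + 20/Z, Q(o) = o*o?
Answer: -13959/119 ≈ -117.30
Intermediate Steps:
V = 14
Q(o) = o²
h(K, Z) = -15/17 + 20/Z (h(K, Z) = -15*1/17 + 20/Z = -15/17 + 20/Z)
n = -31 (n = -8*4 + 1² = -32 + 1 = -31)
n + h(-2, V)*(-158) = -31 + (-15/17 + 20/14)*(-158) = -31 + (-15/17 + 20*(1/14))*(-158) = -31 + (-15/17 + 10/7)*(-158) = -31 + (65/119)*(-158) = -31 - 10270/119 = -13959/119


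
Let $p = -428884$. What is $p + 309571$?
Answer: $-119313$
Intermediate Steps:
$p + 309571 = -428884 + 309571 = -119313$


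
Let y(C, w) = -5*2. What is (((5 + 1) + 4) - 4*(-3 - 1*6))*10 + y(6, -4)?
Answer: 450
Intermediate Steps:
y(C, w) = -10
(((5 + 1) + 4) - 4*(-3 - 1*6))*10 + y(6, -4) = (((5 + 1) + 4) - 4*(-3 - 1*6))*10 - 10 = ((6 + 4) - 4*(-3 - 6))*10 - 10 = (10 - 4*(-9))*10 - 10 = (10 + 36)*10 - 10 = 46*10 - 10 = 460 - 10 = 450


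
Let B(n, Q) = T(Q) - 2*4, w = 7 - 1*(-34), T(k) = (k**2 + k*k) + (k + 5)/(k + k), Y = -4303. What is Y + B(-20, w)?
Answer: -38886/41 ≈ -948.44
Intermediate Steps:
T(k) = 2*k**2 + (5 + k)/(2*k) (T(k) = (k**2 + k**2) + (5 + k)/((2*k)) = 2*k**2 + (5 + k)*(1/(2*k)) = 2*k**2 + (5 + k)/(2*k))
w = 41 (w = 7 + 34 = 41)
B(n, Q) = -8 + (5 + Q + 4*Q**3)/(2*Q) (B(n, Q) = (5 + Q + 4*Q**3)/(2*Q) - 2*4 = (5 + Q + 4*Q**3)/(2*Q) - 8 = -8 + (5 + Q + 4*Q**3)/(2*Q))
Y + B(-20, w) = -4303 + (1/2)*(5 - 15*41 + 4*41**3)/41 = -4303 + (1/2)*(1/41)*(5 - 615 + 4*68921) = -4303 + (1/2)*(1/41)*(5 - 615 + 275684) = -4303 + (1/2)*(1/41)*275074 = -4303 + 137537/41 = -38886/41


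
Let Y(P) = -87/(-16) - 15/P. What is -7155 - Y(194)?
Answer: -11112879/1552 ≈ -7160.4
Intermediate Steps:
Y(P) = 87/16 - 15/P (Y(P) = -87*(-1/16) - 15/P = 87/16 - 15/P)
-7155 - Y(194) = -7155 - (87/16 - 15/194) = -7155 - 1*8319/1552 = -7155 - 8319/1552 = -11112879/1552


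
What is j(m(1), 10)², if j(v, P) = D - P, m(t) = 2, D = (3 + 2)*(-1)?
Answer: 225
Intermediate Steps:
D = -5 (D = 5*(-1) = -5)
j(v, P) = -5 - P
j(m(1), 10)² = (-5 - 1*10)² = (-5 - 10)² = (-15)² = 225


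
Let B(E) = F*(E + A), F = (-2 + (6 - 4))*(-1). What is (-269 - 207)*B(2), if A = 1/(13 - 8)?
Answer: 0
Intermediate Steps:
A = ⅕ (A = 1/5 = ⅕ ≈ 0.20000)
F = 0 (F = (-2 + 2)*(-1) = 0*(-1) = 0)
B(E) = 0 (B(E) = 0*(E + ⅕) = 0*(⅕ + E) = 0)
(-269 - 207)*B(2) = (-269 - 207)*0 = -476*0 = 0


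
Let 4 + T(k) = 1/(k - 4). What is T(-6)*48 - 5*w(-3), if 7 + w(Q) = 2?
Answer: -859/5 ≈ -171.80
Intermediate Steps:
w(Q) = -5 (w(Q) = -7 + 2 = -5)
T(k) = -4 + 1/(-4 + k) (T(k) = -4 + 1/(k - 4) = -4 + 1/(-4 + k))
T(-6)*48 - 5*w(-3) = ((17 - 4*(-6))/(-4 - 6))*48 - 5*(-5) = ((17 + 24)/(-10))*48 + 25 = -⅒*41*48 + 25 = -41/10*48 + 25 = -984/5 + 25 = -859/5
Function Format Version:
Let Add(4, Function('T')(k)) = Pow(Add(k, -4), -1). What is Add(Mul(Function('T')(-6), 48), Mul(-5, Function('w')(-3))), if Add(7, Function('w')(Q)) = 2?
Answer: Rational(-859, 5) ≈ -171.80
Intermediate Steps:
Function('w')(Q) = -5 (Function('w')(Q) = Add(-7, 2) = -5)
Function('T')(k) = Add(-4, Pow(Add(-4, k), -1)) (Function('T')(k) = Add(-4, Pow(Add(k, -4), -1)) = Add(-4, Pow(Add(-4, k), -1)))
Add(Mul(Function('T')(-6), 48), Mul(-5, Function('w')(-3))) = Add(Mul(Mul(Pow(Add(-4, -6), -1), Add(17, Mul(-4, -6))), 48), Mul(-5, -5)) = Add(Mul(Mul(Pow(-10, -1), Add(17, 24)), 48), 25) = Add(Mul(Mul(Rational(-1, 10), 41), 48), 25) = Add(Mul(Rational(-41, 10), 48), 25) = Add(Rational(-984, 5), 25) = Rational(-859, 5)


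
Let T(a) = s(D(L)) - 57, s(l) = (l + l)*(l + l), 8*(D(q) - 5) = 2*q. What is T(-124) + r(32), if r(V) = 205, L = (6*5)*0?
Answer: 248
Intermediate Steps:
L = 0 (L = 30*0 = 0)
D(q) = 5 + q/4 (D(q) = 5 + (2*q)/8 = 5 + q/4)
s(l) = 4*l² (s(l) = (2*l)*(2*l) = 4*l²)
T(a) = 43 (T(a) = 4*(5 + (¼)*0)² - 57 = 4*(5 + 0)² - 57 = 4*5² - 57 = 4*25 - 57 = 100 - 57 = 43)
T(-124) + r(32) = 43 + 205 = 248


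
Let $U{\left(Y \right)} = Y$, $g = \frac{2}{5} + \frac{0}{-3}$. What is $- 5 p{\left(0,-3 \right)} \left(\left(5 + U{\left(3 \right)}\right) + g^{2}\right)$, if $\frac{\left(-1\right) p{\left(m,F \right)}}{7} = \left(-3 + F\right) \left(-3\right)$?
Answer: $\frac{25704}{5} \approx 5140.8$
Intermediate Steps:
$p{\left(m,F \right)} = -63 + 21 F$ ($p{\left(m,F \right)} = - 7 \left(-3 + F\right) \left(-3\right) = - 7 \left(9 - 3 F\right) = -63 + 21 F$)
$g = \frac{2}{5}$ ($g = 2 \cdot \frac{1}{5} + 0 \left(- \frac{1}{3}\right) = \frac{2}{5} + 0 = \frac{2}{5} \approx 0.4$)
$- 5 p{\left(0,-3 \right)} \left(\left(5 + U{\left(3 \right)}\right) + g^{2}\right) = - 5 \left(-63 + 21 \left(-3\right)\right) \left(\left(5 + 3\right) + \left(\frac{2}{5}\right)^{2}\right) = - 5 \left(-63 - 63\right) \left(8 + \frac{4}{25}\right) = \left(-5\right) \left(-126\right) \frac{204}{25} = 630 \cdot \frac{204}{25} = \frac{25704}{5}$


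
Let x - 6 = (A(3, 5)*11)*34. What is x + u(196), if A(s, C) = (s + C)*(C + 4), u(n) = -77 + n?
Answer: 27053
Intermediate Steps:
A(s, C) = (4 + C)*(C + s) (A(s, C) = (C + s)*(4 + C) = (4 + C)*(C + s))
x = 26934 (x = 6 + ((5² + 4*5 + 4*3 + 5*3)*11)*34 = 6 + ((25 + 20 + 12 + 15)*11)*34 = 6 + (72*11)*34 = 6 + 792*34 = 6 + 26928 = 26934)
x + u(196) = 26934 + (-77 + 196) = 26934 + 119 = 27053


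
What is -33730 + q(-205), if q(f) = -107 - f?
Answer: -33632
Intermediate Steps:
-33730 + q(-205) = -33730 + (-107 - 1*(-205)) = -33730 + (-107 + 205) = -33730 + 98 = -33632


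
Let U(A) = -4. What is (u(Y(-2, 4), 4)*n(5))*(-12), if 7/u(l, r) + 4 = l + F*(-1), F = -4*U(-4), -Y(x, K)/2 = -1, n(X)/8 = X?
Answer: 560/3 ≈ 186.67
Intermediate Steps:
n(X) = 8*X
Y(x, K) = 2 (Y(x, K) = -2*(-1) = 2)
F = 16 (F = -4*(-4) = 16)
u(l, r) = 7/(-20 + l) (u(l, r) = 7/(-4 + (l + 16*(-1))) = 7/(-4 + (l - 16)) = 7/(-4 + (-16 + l)) = 7/(-20 + l))
(u(Y(-2, 4), 4)*n(5))*(-12) = ((7/(-20 + 2))*(8*5))*(-12) = ((7/(-18))*40)*(-12) = ((7*(-1/18))*40)*(-12) = -7/18*40*(-12) = -140/9*(-12) = 560/3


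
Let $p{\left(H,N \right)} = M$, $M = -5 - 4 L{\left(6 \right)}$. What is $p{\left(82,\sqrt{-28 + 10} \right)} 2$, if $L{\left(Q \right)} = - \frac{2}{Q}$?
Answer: $- \frac{22}{3} \approx -7.3333$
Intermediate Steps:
$M = - \frac{11}{3}$ ($M = -5 - 4 \left(- \frac{2}{6}\right) = -5 - 4 \left(\left(-2\right) \frac{1}{6}\right) = -5 - - \frac{4}{3} = -5 + \frac{4}{3} = - \frac{11}{3} \approx -3.6667$)
$p{\left(H,N \right)} = - \frac{11}{3}$
$p{\left(82,\sqrt{-28 + 10} \right)} 2 = \left(- \frac{11}{3}\right) 2 = - \frac{22}{3}$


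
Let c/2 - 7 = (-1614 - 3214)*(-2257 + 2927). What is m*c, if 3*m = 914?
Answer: -1971042828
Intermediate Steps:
m = 914/3 (m = (1/3)*914 = 914/3 ≈ 304.67)
c = -6469506 (c = 14 + 2*((-1614 - 3214)*(-2257 + 2927)) = 14 + 2*(-4828*670) = 14 + 2*(-3234760) = 14 - 6469520 = -6469506)
m*c = (914/3)*(-6469506) = -1971042828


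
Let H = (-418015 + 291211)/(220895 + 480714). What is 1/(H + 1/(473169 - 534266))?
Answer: -42866205073/7748045597 ≈ -5.5325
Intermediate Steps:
H = -126804/701609 ≈ -0.18073
1/(H + 1/(473169 - 534266)) = 1/(-126804/701609 + 1/(473169 - 534266)) = 1/(-126804/701609 + 1/(-61097)) = 1/(-126804/701609 - 1/61097) = 1/(-7748045597/42866205073) = -42866205073/7748045597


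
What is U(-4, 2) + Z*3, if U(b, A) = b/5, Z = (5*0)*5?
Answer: -⅘ ≈ -0.80000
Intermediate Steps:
Z = 0 (Z = 0*5 = 0)
U(b, A) = b/5 (U(b, A) = b*(⅕) = b/5)
U(-4, 2) + Z*3 = (⅕)*(-4) + 0*3 = -⅘ + 0 = -⅘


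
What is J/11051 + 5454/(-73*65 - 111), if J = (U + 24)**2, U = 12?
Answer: -26989389/26831828 ≈ -1.0059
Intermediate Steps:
J = 1296 (J = (12 + 24)**2 = 36**2 = 1296)
J/11051 + 5454/(-73*65 - 111) = 1296/11051 + 5454/(-73*65 - 111) = 1296*(1/11051) + 5454/(-4745 - 111) = 1296/11051 + 5454/(-4856) = 1296/11051 + 5454*(-1/4856) = 1296/11051 - 2727/2428 = -26989389/26831828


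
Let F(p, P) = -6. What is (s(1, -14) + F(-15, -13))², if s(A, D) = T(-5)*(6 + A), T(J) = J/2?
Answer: 2209/4 ≈ 552.25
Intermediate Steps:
T(J) = J/2 (T(J) = J*(½) = J/2)
s(A, D) = -15 - 5*A/2 (s(A, D) = ((½)*(-5))*(6 + A) = -5*(6 + A)/2 = -15 - 5*A/2)
(s(1, -14) + F(-15, -13))² = ((-15 - 5/2*1) - 6)² = ((-15 - 5/2) - 6)² = (-35/2 - 6)² = (-47/2)² = 2209/4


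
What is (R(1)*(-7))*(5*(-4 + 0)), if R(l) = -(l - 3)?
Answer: 280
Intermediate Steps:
R(l) = 3 - l (R(l) = -(-3 + l) = 3 - l)
(R(1)*(-7))*(5*(-4 + 0)) = ((3 - 1*1)*(-7))*(5*(-4 + 0)) = ((3 - 1)*(-7))*(5*(-4)) = (2*(-7))*(-20) = -14*(-20) = 280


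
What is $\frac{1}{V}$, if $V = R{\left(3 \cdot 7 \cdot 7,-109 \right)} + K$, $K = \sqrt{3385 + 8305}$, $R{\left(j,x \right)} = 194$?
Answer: $\frac{97}{12973} - \frac{\sqrt{11690}}{25946} \approx 0.0033099$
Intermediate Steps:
$K = \sqrt{11690} \approx 108.12$
$V = 194 + \sqrt{11690} \approx 302.12$
$\frac{1}{V} = \frac{1}{194 + \sqrt{11690}}$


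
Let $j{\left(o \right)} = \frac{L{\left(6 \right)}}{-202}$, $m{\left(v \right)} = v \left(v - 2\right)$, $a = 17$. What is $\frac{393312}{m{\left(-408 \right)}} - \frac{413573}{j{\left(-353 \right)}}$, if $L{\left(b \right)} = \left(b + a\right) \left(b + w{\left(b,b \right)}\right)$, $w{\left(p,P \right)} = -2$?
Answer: $\frac{8563051137}{9430} \approx 9.0807 \cdot 10^{5}$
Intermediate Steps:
$m{\left(v \right)} = v \left(-2 + v\right)$
$L{\left(b \right)} = \left(-2 + b\right) \left(17 + b\right)$ ($L{\left(b \right)} = \left(b + 17\right) \left(b - 2\right) = \left(17 + b\right) \left(-2 + b\right) = \left(-2 + b\right) \left(17 + b\right)$)
$j{\left(o \right)} = - \frac{46}{101}$ ($j{\left(o \right)} = \frac{-34 + 6^{2} + 15 \cdot 6}{-202} = \left(-34 + 36 + 90\right) \left(- \frac{1}{202}\right) = 92 \left(- \frac{1}{202}\right) = - \frac{46}{101}$)
$\frac{393312}{m{\left(-408 \right)}} - \frac{413573}{j{\left(-353 \right)}} = \frac{393312}{\left(-408\right) \left(-2 - 408\right)} - \frac{413573}{- \frac{46}{101}} = \frac{393312}{\left(-408\right) \left(-410\right)} - - \frac{41770873}{46} = \frac{393312}{167280} + \frac{41770873}{46} = 393312 \cdot \frac{1}{167280} + \frac{41770873}{46} = \frac{482}{205} + \frac{41770873}{46} = \frac{8563051137}{9430}$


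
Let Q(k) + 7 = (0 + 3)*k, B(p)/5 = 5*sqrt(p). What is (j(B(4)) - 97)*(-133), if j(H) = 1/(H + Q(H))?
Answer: 2489760/193 ≈ 12900.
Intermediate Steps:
B(p) = 25*sqrt(p) (B(p) = 5*(5*sqrt(p)) = 25*sqrt(p))
Q(k) = -7 + 3*k (Q(k) = -7 + (0 + 3)*k = -7 + 3*k)
j(H) = 1/(-7 + 4*H) (j(H) = 1/(H + (-7 + 3*H)) = 1/(-7 + 4*H))
(j(B(4)) - 97)*(-133) = (1/(-7 + 4*(25*sqrt(4))) - 97)*(-133) = (1/(-7 + 4*(25*2)) - 97)*(-133) = (1/(-7 + 4*50) - 97)*(-133) = (1/(-7 + 200) - 97)*(-133) = (1/193 - 97)*(-133) = -18720/193*(-133) = 2489760/193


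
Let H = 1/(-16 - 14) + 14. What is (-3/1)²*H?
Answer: 1257/10 ≈ 125.70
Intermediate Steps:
H = 419/30 (H = 1/(-30) + 14 = -1/30 + 14 = 419/30 ≈ 13.967)
(-3/1)²*H = (-3/1)²*(419/30) = (-3*1)²*(419/30) = (-3)²*(419/30) = 9*(419/30) = 1257/10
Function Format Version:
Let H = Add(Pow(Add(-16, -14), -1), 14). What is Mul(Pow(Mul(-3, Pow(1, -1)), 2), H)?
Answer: Rational(1257, 10) ≈ 125.70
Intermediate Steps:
H = Rational(419, 30) (H = Add(Pow(-30, -1), 14) = Add(Rational(-1, 30), 14) = Rational(419, 30) ≈ 13.967)
Mul(Pow(Mul(-3, Pow(1, -1)), 2), H) = Mul(Pow(Mul(-3, Pow(1, -1)), 2), Rational(419, 30)) = Mul(Pow(Mul(-3, 1), 2), Rational(419, 30)) = Mul(Pow(-3, 2), Rational(419, 30)) = Mul(9, Rational(419, 30)) = Rational(1257, 10)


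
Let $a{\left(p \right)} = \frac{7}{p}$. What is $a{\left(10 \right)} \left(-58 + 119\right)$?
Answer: $\frac{427}{10} \approx 42.7$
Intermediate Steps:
$a{\left(10 \right)} \left(-58 + 119\right) = \frac{7}{10} \left(-58 + 119\right) = 7 \cdot \frac{1}{10} \cdot 61 = \frac{7}{10} \cdot 61 = \frac{427}{10}$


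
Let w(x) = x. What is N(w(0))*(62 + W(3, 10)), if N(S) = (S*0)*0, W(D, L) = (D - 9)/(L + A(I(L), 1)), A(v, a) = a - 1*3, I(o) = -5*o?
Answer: 0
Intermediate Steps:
A(v, a) = -3 + a (A(v, a) = a - 3 = -3 + a)
W(D, L) = (-9 + D)/(-2 + L) (W(D, L) = (D - 9)/(L + (-3 + 1)) = (-9 + D)/(L - 2) = (-9 + D)/(-2 + L))
N(S) = 0 (N(S) = 0*0 = 0)
N(w(0))*(62 + W(3, 10)) = 0*(62 + (-9 + 3)/(-2 + 10)) = 0*(62 - 6/8) = 0*(62 + (⅛)*(-6)) = 0*(62 - ¾) = 0*(245/4) = 0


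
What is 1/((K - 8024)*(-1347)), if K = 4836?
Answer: 1/4294236 ≈ 2.3287e-7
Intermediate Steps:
1/((K - 8024)*(-1347)) = 1/((4836 - 8024)*(-1347)) = -1/1347/(-3188) = -1/3188*(-1/1347) = 1/4294236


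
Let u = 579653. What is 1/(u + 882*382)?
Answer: 1/916577 ≈ 1.0910e-6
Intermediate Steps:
1/(u + 882*382) = 1/(579653 + 882*382) = 1/(579653 + 336924) = 1/916577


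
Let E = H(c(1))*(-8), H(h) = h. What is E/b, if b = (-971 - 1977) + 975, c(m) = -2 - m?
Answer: -24/1973 ≈ -0.012164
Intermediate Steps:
b = -1973 (b = -2948 + 975 = -1973)
E = 24 (E = (-2 - 1*1)*(-8) = (-2 - 1)*(-8) = -3*(-8) = 24)
E/b = 24/(-1973) = 24*(-1/1973) = -24/1973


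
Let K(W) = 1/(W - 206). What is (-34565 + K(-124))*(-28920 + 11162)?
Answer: 101277878429/165 ≈ 6.1381e+8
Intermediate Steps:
K(W) = 1/(-206 + W)
(-34565 + K(-124))*(-28920 + 11162) = (-34565 + 1/(-206 - 124))*(-28920 + 11162) = (-34565 + 1/(-330))*(-17758) = (-34565 - 1/330)*(-17758) = -11406451/330*(-17758) = 101277878429/165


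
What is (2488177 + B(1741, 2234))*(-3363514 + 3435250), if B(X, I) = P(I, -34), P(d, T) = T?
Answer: 178489426248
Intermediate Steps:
B(X, I) = -34
(2488177 + B(1741, 2234))*(-3363514 + 3435250) = (2488177 - 34)*(-3363514 + 3435250) = 2488143*71736 = 178489426248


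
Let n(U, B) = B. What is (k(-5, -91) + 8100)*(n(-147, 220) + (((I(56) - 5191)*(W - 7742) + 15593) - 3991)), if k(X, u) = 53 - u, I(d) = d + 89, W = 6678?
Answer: 44359034904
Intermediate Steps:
I(d) = 89 + d
(k(-5, -91) + 8100)*(n(-147, 220) + (((I(56) - 5191)*(W - 7742) + 15593) - 3991)) = ((53 - 1*(-91)) + 8100)*(220 + ((((89 + 56) - 5191)*(6678 - 7742) + 15593) - 3991)) = ((53 + 91) + 8100)*(220 + (((145 - 5191)*(-1064) + 15593) - 3991)) = (144 + 8100)*(220 + ((-5046*(-1064) + 15593) - 3991)) = 8244*(220 + ((5368944 + 15593) - 3991)) = 8244*(220 + (5384537 - 3991)) = 8244*(220 + 5380546) = 8244*5380766 = 44359034904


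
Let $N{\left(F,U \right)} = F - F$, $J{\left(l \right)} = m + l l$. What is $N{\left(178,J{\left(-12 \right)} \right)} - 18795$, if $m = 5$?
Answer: $-18795$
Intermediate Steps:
$J{\left(l \right)} = 5 + l^{2}$ ($J{\left(l \right)} = 5 + l l = 5 + l^{2}$)
$N{\left(F,U \right)} = 0$
$N{\left(178,J{\left(-12 \right)} \right)} - 18795 = 0 - 18795 = -18795$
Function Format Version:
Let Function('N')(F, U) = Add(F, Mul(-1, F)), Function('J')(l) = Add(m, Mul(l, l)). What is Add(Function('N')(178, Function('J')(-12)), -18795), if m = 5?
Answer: -18795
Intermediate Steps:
Function('J')(l) = Add(5, Pow(l, 2)) (Function('J')(l) = Add(5, Mul(l, l)) = Add(5, Pow(l, 2)))
Function('N')(F, U) = 0
Add(Function('N')(178, Function('J')(-12)), -18795) = Add(0, -18795) = -18795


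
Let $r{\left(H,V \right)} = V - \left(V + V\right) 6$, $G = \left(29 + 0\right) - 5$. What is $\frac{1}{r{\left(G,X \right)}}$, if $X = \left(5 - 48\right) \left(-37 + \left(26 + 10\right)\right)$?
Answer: $- \frac{1}{473} \approx -0.0021142$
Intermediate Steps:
$X = 43$ ($X = - 43 \left(-37 + 36\right) = \left(-43\right) \left(-1\right) = 43$)
$G = 24$ ($G = 29 - 5 = 24$)
$r{\left(H,V \right)} = - 11 V$ ($r{\left(H,V \right)} = V - 2 V 6 = V - 12 V = - 11 V$)
$\frac{1}{r{\left(G,X \right)}} = \frac{1}{\left(-11\right) 43} = \frac{1}{-473} = - \frac{1}{473}$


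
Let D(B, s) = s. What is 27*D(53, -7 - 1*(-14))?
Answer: 189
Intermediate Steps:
27*D(53, -7 - 1*(-14)) = 27*(-7 - 1*(-14)) = 27*(-7 + 14) = 27*7 = 189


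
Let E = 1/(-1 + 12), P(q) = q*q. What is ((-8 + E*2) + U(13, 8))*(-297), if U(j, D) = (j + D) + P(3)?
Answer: -6588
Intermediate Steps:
P(q) = q²
E = 1/11 ≈ 0.090909
U(j, D) = 9 + D + j (U(j, D) = (j + D) + 3² = (D + j) + 9 = 9 + D + j)
((-8 + E*2) + U(13, 8))*(-297) = ((-8 + (1/11)*2) + (9 + 8 + 13))*(-297) = ((-8 + 2/11) + 30)*(-297) = (-86/11 + 30)*(-297) = (244/11)*(-297) = -6588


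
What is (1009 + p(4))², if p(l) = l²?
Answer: 1050625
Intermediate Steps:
(1009 + p(4))² = (1009 + 4²)² = (1009 + 16)² = 1025² = 1050625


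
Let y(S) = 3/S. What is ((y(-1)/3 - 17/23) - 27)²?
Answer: 436921/529 ≈ 825.94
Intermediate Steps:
((y(-1)/3 - 17/23) - 27)² = (((3/(-1))/3 - 17/23) - 27)² = (((3*(-1))*(⅓) - 17*1/23) - 27)² = ((-3*⅓ - 17/23) - 27)² = ((-1 - 17/23) - 27)² = (-40/23 - 27)² = (-661/23)² = 436921/529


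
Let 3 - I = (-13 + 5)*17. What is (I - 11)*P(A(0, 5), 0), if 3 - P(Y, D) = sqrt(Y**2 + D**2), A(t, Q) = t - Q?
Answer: -256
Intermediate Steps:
I = 139 (I = 3 - (-13 + 5)*17 = 3 - (-8)*17 = 3 - 1*(-136) = 3 + 136 = 139)
P(Y, D) = 3 - sqrt(D**2 + Y**2) (P(Y, D) = 3 - sqrt(Y**2 + D**2) = 3 - sqrt(D**2 + Y**2))
(I - 11)*P(A(0, 5), 0) = (139 - 11)*(3 - sqrt(0**2 + (0 - 1*5)**2)) = 128*(3 - sqrt(0 + (0 - 5)**2)) = 128*(3 - sqrt(0 + (-5)**2)) = 128*(3 - sqrt(0 + 25)) = 128*(3 - sqrt(25)) = 128*(3 - 1*5) = 128*(3 - 5) = 128*(-2) = -256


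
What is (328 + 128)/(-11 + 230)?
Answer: 152/73 ≈ 2.0822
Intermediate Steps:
(328 + 128)/(-11 + 230) = 456/219 = 456*(1/219) = 152/73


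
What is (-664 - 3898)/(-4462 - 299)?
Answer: 4562/4761 ≈ 0.95820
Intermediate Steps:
(-664 - 3898)/(-4462 - 299) = -4562/(-4761) = -4562*(-1/4761) = 4562/4761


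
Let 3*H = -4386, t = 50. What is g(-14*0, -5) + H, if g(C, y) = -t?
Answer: -1512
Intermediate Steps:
H = -1462 (H = (⅓)*(-4386) = -1462)
g(C, y) = -50 (g(C, y) = -1*50 = -50)
g(-14*0, -5) + H = -50 - 1462 = -1512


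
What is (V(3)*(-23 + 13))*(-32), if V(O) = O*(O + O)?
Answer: 5760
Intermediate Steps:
V(O) = 2*O² (V(O) = O*(2*O) = 2*O²)
(V(3)*(-23 + 13))*(-32) = ((2*3²)*(-23 + 13))*(-32) = ((2*9)*(-10))*(-32) = (18*(-10))*(-32) = -180*(-32) = 5760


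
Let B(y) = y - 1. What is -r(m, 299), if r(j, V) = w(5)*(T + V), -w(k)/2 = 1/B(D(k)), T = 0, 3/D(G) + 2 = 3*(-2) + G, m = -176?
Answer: -299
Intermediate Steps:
D(G) = 3/(-8 + G) (D(G) = 3/(-2 + (3*(-2) + G)) = 3/(-2 + (-6 + G)) = 3/(-8 + G))
B(y) = -1 + y
w(k) = -2/(-1 + 3/(-8 + k))
r(j, V) = V (r(j, V) = (2*(-8 + 5)/(-11 + 5))*(0 + V) = (2*(-3)/(-6))*V = (2*(-1/6)*(-3))*V = 1*V = V)
-r(m, 299) = -1*299 = -299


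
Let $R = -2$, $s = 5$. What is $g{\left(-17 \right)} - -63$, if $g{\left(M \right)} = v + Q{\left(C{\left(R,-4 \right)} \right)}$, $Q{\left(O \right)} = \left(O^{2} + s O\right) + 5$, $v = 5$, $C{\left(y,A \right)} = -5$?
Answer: $73$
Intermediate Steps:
$Q{\left(O \right)} = 5 + O^{2} + 5 O$ ($Q{\left(O \right)} = \left(O^{2} + 5 O\right) + 5 = 5 + O^{2} + 5 O$)
$g{\left(M \right)} = 10$ ($g{\left(M \right)} = 5 + \left(5 + \left(-5\right)^{2} + 5 \left(-5\right)\right) = 5 + \left(5 + 25 - 25\right) = 5 + 5 = 10$)
$g{\left(-17 \right)} - -63 = 10 - -63 = 10 + 63 = 73$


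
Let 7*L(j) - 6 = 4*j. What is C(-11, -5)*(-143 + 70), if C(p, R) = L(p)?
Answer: 2774/7 ≈ 396.29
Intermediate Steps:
L(j) = 6/7 + 4*j/7 (L(j) = 6/7 + (4*j)/7 = 6/7 + 4*j/7)
C(p, R) = 6/7 + 4*p/7
C(-11, -5)*(-143 + 70) = (6/7 + (4/7)*(-11))*(-143 + 70) = (6/7 - 44/7)*(-73) = -38/7*(-73) = 2774/7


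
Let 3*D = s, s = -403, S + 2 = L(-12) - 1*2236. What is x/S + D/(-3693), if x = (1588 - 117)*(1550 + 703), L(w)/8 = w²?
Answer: -12239058073/4010598 ≈ -3051.7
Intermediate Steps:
L(w) = 8*w²
S = -1086 (S = -2 + (8*(-12)² - 1*2236) = -2 + (8*144 - 2236) = -2 + (1152 - 2236) = -2 - 1084 = -1086)
D = -403/3 (D = (⅓)*(-403) = -403/3 ≈ -134.33)
x = 3314163 (x = 1471*2253 = 3314163)
x/S + D/(-3693) = 3314163/(-1086) - 403/3/(-3693) = 3314163*(-1/1086) - 403/3*(-1/3693) = -1104721/362 + 403/11079 = -12239058073/4010598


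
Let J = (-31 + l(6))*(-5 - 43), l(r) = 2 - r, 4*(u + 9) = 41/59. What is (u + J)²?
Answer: 155548993609/55696 ≈ 2.7928e+6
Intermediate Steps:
u = -2083/236 (u = -9 + (41/59)/4 = -9 + (41*(1/59))/4 = -9 + (¼)*(41/59) = -9 + 41/236 = -2083/236 ≈ -8.8263)
J = 1680 (J = (-31 + (2 - 1*6))*(-5 - 43) = (-31 + (2 - 6))*(-48) = (-31 - 4)*(-48) = -35*(-48) = 1680)
(u + J)² = (-2083/236 + 1680)² = (394397/236)² = 155548993609/55696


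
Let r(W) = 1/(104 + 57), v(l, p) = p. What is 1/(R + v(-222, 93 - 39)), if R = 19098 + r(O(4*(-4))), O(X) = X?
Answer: 161/3083473 ≈ 5.2214e-5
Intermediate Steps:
r(W) = 1/161
R = 3074779/161 (R = 19098 + 1/161 = 3074779/161 ≈ 19098.)
1/(R + v(-222, 93 - 39)) = 1/(3074779/161 + (93 - 39)) = 1/(3074779/161 + 54) = 1/(3083473/161) = 161/3083473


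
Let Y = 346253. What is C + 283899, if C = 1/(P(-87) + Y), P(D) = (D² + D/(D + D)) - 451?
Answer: 200643630959/706743 ≈ 2.8390e+5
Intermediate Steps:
P(D) = -901/2 + D² (P(D) = (D² + D/((2*D))) - 451 = (D² + (1/(2*D))*D) - 451 = (D² + ½) - 451 = (½ + D²) - 451 = -901/2 + D²)
C = 2/706743 (C = 1/((-901/2 + (-87)²) + 346253) = 1/((-901/2 + 7569) + 346253) = 1/(14237/2 + 346253) = 1/(706743/2) = 2/706743 ≈ 2.8299e-6)
C + 283899 = 2/706743 + 283899 = 200643630959/706743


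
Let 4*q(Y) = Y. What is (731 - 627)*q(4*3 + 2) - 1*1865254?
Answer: -1864890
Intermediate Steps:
q(Y) = Y/4
(731 - 627)*q(4*3 + 2) - 1*1865254 = (731 - 627)*((4*3 + 2)/4) - 1*1865254 = 104*((12 + 2)/4) - 1865254 = 104*((¼)*14) - 1865254 = 104*(7/2) - 1865254 = 364 - 1865254 = -1864890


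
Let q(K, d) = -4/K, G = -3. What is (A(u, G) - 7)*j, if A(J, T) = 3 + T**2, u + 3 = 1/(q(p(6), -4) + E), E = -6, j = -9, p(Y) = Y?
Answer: -45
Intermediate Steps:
u = -63/20 (u = -3 + 1/(-4/6 - 6) = -3 + 1/(-4*1/6 - 6) = -3 + 1/(-2/3 - 6) = -3 + 1/(-20/3) = -3 - 3/20 = -63/20 ≈ -3.1500)
(A(u, G) - 7)*j = ((3 + (-3)**2) - 7)*(-9) = ((3 + 9) - 7)*(-9) = (12 - 7)*(-9) = 5*(-9) = -45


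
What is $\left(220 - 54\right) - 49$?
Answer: $117$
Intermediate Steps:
$\left(220 - 54\right) - 49 = 166 - 49 = 117$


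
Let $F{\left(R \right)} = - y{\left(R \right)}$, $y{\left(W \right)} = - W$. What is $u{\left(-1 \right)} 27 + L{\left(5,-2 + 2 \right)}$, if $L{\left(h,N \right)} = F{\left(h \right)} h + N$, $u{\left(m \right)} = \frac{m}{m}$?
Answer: $52$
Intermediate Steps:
$u{\left(m \right)} = 1$
$F{\left(R \right)} = R$ ($F{\left(R \right)} = - \left(-1\right) R = R$)
$L{\left(h,N \right)} = N + h^{2}$ ($L{\left(h,N \right)} = h h + N = h^{2} + N = N + h^{2}$)
$u{\left(-1 \right)} 27 + L{\left(5,-2 + 2 \right)} = 1 \cdot 27 + \left(\left(-2 + 2\right) + 5^{2}\right) = 27 + \left(0 + 25\right) = 27 + 25 = 52$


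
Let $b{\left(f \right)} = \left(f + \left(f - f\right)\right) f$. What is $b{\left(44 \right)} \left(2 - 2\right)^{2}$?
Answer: $0$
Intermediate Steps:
$b{\left(f \right)} = f^{2}$ ($b{\left(f \right)} = \left(f + 0\right) f = f f = f^{2}$)
$b{\left(44 \right)} \left(2 - 2\right)^{2} = 44^{2} \left(2 - 2\right)^{2} = 1936 \cdot 0^{2} = 1936 \cdot 0 = 0$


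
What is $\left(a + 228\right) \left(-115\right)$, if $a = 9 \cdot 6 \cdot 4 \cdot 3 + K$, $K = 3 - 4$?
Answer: $-100625$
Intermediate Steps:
$K = -1$
$a = 647$ ($a = 9 \cdot 6 \cdot 4 \cdot 3 - 1 = 9 \cdot 24 \cdot 3 - 1 = 9 \cdot 72 - 1 = 648 - 1 = 647$)
$\left(a + 228\right) \left(-115\right) = \left(647 + 228\right) \left(-115\right) = 875 \left(-115\right) = -100625$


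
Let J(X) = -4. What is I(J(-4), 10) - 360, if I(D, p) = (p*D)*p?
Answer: -760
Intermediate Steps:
I(D, p) = D*p**2 (I(D, p) = (D*p)*p = D*p**2)
I(J(-4), 10) - 360 = -4*10**2 - 360 = -4*100 - 360 = -400 - 360 = -760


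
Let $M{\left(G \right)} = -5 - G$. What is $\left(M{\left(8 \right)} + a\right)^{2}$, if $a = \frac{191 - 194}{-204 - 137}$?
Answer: $\frac{19624900}{116281} \approx 168.77$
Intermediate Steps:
$a = \frac{3}{341}$ ($a = - \frac{3}{-341} = \left(-3\right) \left(- \frac{1}{341}\right) = \frac{3}{341} \approx 0.0087977$)
$\left(M{\left(8 \right)} + a\right)^{2} = \left(\left(-5 - 8\right) + \frac{3}{341}\right)^{2} = \left(-13 + \frac{3}{341}\right)^{2} = \left(- \frac{4430}{341}\right)^{2} = \frac{19624900}{116281}$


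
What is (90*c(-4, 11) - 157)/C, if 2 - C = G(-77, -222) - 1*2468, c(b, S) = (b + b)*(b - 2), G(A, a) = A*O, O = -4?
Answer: 181/94 ≈ 1.9255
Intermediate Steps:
G(A, a) = -4*A (G(A, a) = A*(-4) = -4*A)
c(b, S) = 2*b*(-2 + b) (c(b, S) = (2*b)*(-2 + b) = 2*b*(-2 + b))
C = 2162 (C = 2 - (-4*(-77) - 1*2468) = 2 - (308 - 2468) = 2 - 1*(-2160) = 2 + 2160 = 2162)
(90*c(-4, 11) - 157)/C = (90*(2*(-4)*(-2 - 4)) - 157)/2162 = (90*(2*(-4)*(-6)) - 157)*(1/2162) = (90*48 - 157)*(1/2162) = (4320 - 157)*(1/2162) = 4163*(1/2162) = 181/94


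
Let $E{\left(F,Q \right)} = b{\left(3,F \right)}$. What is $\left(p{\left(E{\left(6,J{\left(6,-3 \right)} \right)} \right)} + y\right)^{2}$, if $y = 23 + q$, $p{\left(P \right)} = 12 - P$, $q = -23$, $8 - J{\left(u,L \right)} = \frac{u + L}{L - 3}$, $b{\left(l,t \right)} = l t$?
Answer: $36$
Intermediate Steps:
$J{\left(u,L \right)} = 8 - \frac{L + u}{-3 + L}$ ($J{\left(u,L \right)} = 8 - \frac{u + L}{L - 3} = 8 - \frac{L + u}{-3 + L}$)
$E{\left(F,Q \right)} = 3 F$
$y = 0$ ($y = 23 - 23 = 0$)
$\left(p{\left(E{\left(6,J{\left(6,-3 \right)} \right)} \right)} + y\right)^{2} = \left(\left(12 - 3 \cdot 6\right) + 0\right)^{2} = \left(\left(12 - 18\right) + 0\right)^{2} = \left(-6 + 0\right)^{2} = \left(-6\right)^{2} = 36$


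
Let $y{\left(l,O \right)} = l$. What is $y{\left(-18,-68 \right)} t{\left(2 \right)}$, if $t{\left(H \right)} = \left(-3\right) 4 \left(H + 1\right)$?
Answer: $648$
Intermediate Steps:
$t{\left(H \right)} = -12 - 12 H$ ($t{\left(H \right)} = - 12 \left(1 + H\right) = -12 - 12 H$)
$y{\left(-18,-68 \right)} t{\left(2 \right)} = - 18 \left(-12 - 24\right) = \left(-18\right) \left(-36\right) = 648$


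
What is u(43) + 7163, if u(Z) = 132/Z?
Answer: 308141/43 ≈ 7166.1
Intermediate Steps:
u(43) + 7163 = 132/43 + 7163 = 308141/43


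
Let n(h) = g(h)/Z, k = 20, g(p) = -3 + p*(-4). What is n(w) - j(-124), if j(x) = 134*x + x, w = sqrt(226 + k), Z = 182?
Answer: 3046677/182 - 2*sqrt(246)/91 ≈ 16740.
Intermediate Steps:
g(p) = -3 - 4*p
w = sqrt(246) (w = sqrt(226 + 20) = sqrt(246) ≈ 15.684)
j(x) = 135*x
n(h) = -3/182 - 2*h/91 (n(h) = (-3 - 4*h)/182 = (-3 - 4*h)*(1/182) = -3/182 - 2*h/91)
n(w) - j(-124) = (-3/182 - 2*sqrt(246)/91) - 135*(-124) = (-3/182 - 2*sqrt(246)/91) - 1*(-16740) = (-3/182 - 2*sqrt(246)/91) + 16740 = 3046677/182 - 2*sqrt(246)/91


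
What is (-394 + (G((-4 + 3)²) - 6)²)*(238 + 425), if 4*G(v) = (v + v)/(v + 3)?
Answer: -15253641/64 ≈ -2.3834e+5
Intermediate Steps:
G(v) = v/(2*(3 + v)) (G(v) = ((v + v)/(v + 3))/4 = ((2*v)/(3 + v))/4 = (2*v/(3 + v))/4 = v/(2*(3 + v)))
(-394 + (G((-4 + 3)²) - 6)²)*(238 + 425) = (-394 + ((-4 + 3)²/(2*(3 + (-4 + 3)²)) - 6)²)*(238 + 425) = (-394 + ((½)*(-1)²/(3 + (-1)²) - 6)²)*663 = (-394 + ((½)*1/(3 + 1) - 6)²)*663 = (-394 + ((½)*1/4 - 6)²)*663 = (-394 + ((½)*1*(¼) - 6)²)*663 = (-394 + (⅛ - 6)²)*663 = (-394 + (-47/8)²)*663 = (-394 + 2209/64)*663 = -23007/64*663 = -15253641/64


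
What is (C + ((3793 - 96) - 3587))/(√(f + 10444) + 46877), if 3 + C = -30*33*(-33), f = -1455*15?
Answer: 1536487429/2197464510 - 32777*I*√11381/2197464510 ≈ 0.69921 - 0.0015912*I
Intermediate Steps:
f = -21825
C = 32667 (C = -3 - 30*33*(-33) = -3 - 990*(-33) = -3 + 32670 = 32667)
(C + ((3793 - 96) - 3587))/(√(f + 10444) + 46877) = (32667 + ((3793 - 96) - 3587))/(√(-21825 + 10444) + 46877) = (32667 + (3697 - 3587))/(√(-11381) + 46877) = (32667 + 110)/(I*√11381 + 46877) = 32777/(46877 + I*√11381)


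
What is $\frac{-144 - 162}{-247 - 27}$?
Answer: $\frac{153}{137} \approx 1.1168$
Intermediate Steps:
$\frac{-144 - 162}{-247 - 27} = - \frac{306}{-274} = \left(-306\right) \left(- \frac{1}{274}\right) = \frac{153}{137}$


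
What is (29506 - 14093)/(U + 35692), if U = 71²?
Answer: 15413/40733 ≈ 0.37839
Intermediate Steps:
U = 5041
(29506 - 14093)/(U + 35692) = (29506 - 14093)/(5041 + 35692) = 15413/40733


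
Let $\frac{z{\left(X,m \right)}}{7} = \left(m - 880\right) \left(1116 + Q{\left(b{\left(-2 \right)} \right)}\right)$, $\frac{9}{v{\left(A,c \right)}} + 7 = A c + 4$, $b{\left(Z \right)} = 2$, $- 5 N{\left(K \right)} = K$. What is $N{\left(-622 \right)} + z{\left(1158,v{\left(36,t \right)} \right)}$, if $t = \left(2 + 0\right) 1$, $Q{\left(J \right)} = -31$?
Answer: $- \frac{768485769}{115} \approx -6.6825 \cdot 10^{6}$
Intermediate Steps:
$N{\left(K \right)} = - \frac{K}{5}$
$t = 2$ ($t = 2 \cdot 1 = 2$)
$v{\left(A,c \right)} = \frac{9}{-3 + A c}$ ($v{\left(A,c \right)} = \frac{9}{-7 + \left(A c + 4\right)} = \frac{9}{-7 + \left(4 + A c\right)} = \frac{9}{-3 + A c}$)
$z{\left(X,m \right)} = -6683600 + 7595 m$ ($z{\left(X,m \right)} = 7 \left(m - 880\right) \left(1116 - 31\right) = 7 \left(-880 + m\right) 1085 = 7 \left(-954800 + 1085 m\right) = -6683600 + 7595 m$)
$N{\left(-622 \right)} + z{\left(1158,v{\left(36,t \right)} \right)} = \left(- \frac{1}{5}\right) \left(-622\right) - \left(6683600 - 7595 \frac{9}{-3 + 36 \cdot 2}\right) = \frac{622}{5} - \left(6683600 - 7595 \frac{9}{-3 + 72}\right) = \frac{622}{5} - \left(6683600 - 7595 \cdot \frac{9}{69}\right) = \frac{622}{5} - \left(6683600 - 7595 \cdot 9 \cdot \frac{1}{69}\right) = \frac{622}{5} + \left(-6683600 + 7595 \cdot \frac{3}{23}\right) = \frac{622}{5} + \left(-6683600 + \frac{22785}{23}\right) = \frac{622}{5} - \frac{153700015}{23} = - \frac{768485769}{115}$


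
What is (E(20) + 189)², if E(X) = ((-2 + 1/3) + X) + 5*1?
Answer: 405769/9 ≈ 45085.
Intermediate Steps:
E(X) = 10/3 + X (E(X) = ((-2 + ⅓) + X) + 5 = (-5/3 + X) + 5 = 10/3 + X)
(E(20) + 189)² = ((10/3 + 20) + 189)² = (70/3 + 189)² = (637/3)² = 405769/9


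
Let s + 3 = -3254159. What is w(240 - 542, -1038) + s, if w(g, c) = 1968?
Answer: -3252194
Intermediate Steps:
s = -3254162 (s = -3 - 3254159 = -3254162)
w(240 - 542, -1038) + s = 1968 - 3254162 = -3252194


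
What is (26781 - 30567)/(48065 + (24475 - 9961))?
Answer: -3786/62579 ≈ -0.060500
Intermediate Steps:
(26781 - 30567)/(48065 + (24475 - 9961)) = -3786/(48065 + 14514) = -3786/62579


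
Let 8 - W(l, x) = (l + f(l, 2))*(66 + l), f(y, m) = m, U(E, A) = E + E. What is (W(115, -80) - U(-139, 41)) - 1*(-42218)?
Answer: 21327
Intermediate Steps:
U(E, A) = 2*E
W(l, x) = 8 - (2 + l)*(66 + l) (W(l, x) = 8 - (l + 2)*(66 + l) = 8 - (2 + l)*(66 + l))
(W(115, -80) - U(-139, 41)) - 1*(-42218) = ((-124 - 1*115² - 68*115) - 2*(-139)) - 1*(-42218) = ((-124 - 1*13225 - 7820) - 1*(-278)) + 42218 = ((-124 - 13225 - 7820) + 278) + 42218 = (-21169 + 278) + 42218 = -20891 + 42218 = 21327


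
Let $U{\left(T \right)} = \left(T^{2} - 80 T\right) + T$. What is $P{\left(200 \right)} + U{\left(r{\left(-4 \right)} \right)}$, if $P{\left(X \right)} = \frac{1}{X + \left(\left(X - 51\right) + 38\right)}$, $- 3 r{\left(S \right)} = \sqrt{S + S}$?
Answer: $- \frac{343}{387} + \frac{158 i \sqrt{2}}{3} \approx -0.8863 + 74.482 i$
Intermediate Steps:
$r{\left(S \right)} = - \frac{\sqrt{2} \sqrt{S}}{3}$ ($r{\left(S \right)} = - \frac{\sqrt{S + S}}{3} = - \frac{\sqrt{2 S}}{3} = - \frac{\sqrt{2} \sqrt{S}}{3}$)
$U{\left(T \right)} = T^{2} - 79 T$
$P{\left(X \right)} = \frac{1}{-13 + 2 X}$ ($P{\left(X \right)} = \frac{1}{X + \left(\left(-51 + X\right) + 38\right)} = \frac{1}{X + \left(-13 + X\right)} = \frac{1}{-13 + 2 X}$)
$P{\left(200 \right)} + U{\left(r{\left(-4 \right)} \right)} = \frac{1}{-13 + 2 \cdot 200} + - \frac{\sqrt{2} \sqrt{-4}}{3} \left(-79 - \frac{\sqrt{2} \sqrt{-4}}{3}\right) = \frac{1}{-13 + 400} + - \frac{\sqrt{2} \cdot 2 i}{3} \left(-79 - \frac{\sqrt{2} \cdot 2 i}{3}\right) = \frac{1}{387} + - \frac{2 i \sqrt{2}}{3} \left(-79 - \frac{2 i \sqrt{2}}{3}\right) = \frac{1}{387} - \frac{2 i \sqrt{2} \left(-79 - \frac{2 i \sqrt{2}}{3}\right)}{3}$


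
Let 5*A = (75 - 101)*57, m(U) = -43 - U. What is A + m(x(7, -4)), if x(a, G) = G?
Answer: -1677/5 ≈ -335.40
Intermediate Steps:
A = -1482/5 (A = ((75 - 101)*57)/5 = (-26*57)/5 = (⅕)*(-1482) = -1482/5 ≈ -296.40)
A + m(x(7, -4)) = -1482/5 + (-43 - 1*(-4)) = -1482/5 + (-43 + 4) = -1482/5 - 39 = -1677/5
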